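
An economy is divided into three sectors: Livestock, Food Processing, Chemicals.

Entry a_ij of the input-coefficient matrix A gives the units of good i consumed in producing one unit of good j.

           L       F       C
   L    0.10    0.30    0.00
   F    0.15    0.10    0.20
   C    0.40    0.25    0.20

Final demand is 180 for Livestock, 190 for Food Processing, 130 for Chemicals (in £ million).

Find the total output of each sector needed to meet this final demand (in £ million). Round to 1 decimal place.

I − A =
  [   0.90    -0.30     0.00]
  [  -0.15     0.90    -0.20]
  [  -0.40    -0.25     0.80]
Cofactors of I−A, C_ij = (−1)^(i+j)·(minor ij) (rows/columns in the sector order above):
  C_11 = (0.90)(0.80) − (-0.20)(-0.25) = 0.6700
  C_12 = −[(-0.15)(0.80) − (-0.20)(-0.40)] = 0.2000
  C_13 = (-0.15)(-0.25) − (0.90)(-0.40) = 0.3975
  C_21 = −[(-0.30)(0.80) − (0.00)(-0.25)] = 0.2400
  C_22 = (0.90)(0.80) − (0.00)(-0.40) = 0.7200
  C_23 = −[(0.90)(-0.25) − (-0.30)(-0.40)] = 0.3450
  C_31 = (-0.30)(-0.20) − (0.00)(0.90) = 0.0600
  C_32 = −[(0.90)(-0.20) − (0.00)(-0.15)] = 0.1800
  C_33 = (0.90)(0.90) − (-0.30)(-0.15) = 0.7650
det(I−A) = Σ_j (I−A)_1j·C_1j = (0.90)(0.6700) + (-0.30)(0.2000) + (0.00)(0.3975) = 0.5430
adj(I−A) = Cᵀ =
  [ 0.6700   0.2400   0.0600]
  [ 0.2000   0.7200   0.1800]
  [ 0.3975   0.3450   0.7650]
(I − A)⁻¹ = adj(I−A) / det(I−A) ≈
  [   1.2339     0.4420     0.1105]
  [   0.3683     1.3260     0.3315]
  [   0.7320     0.6354     1.4088]
x = (I − A)⁻¹ d = adj(I−A)·d / det(I−A), with det(I−A) = 0.5430:
  x_L = (0.6700·180 + 0.2400·190 + 0.0600·130) / 0.5430 = 174.00 / 0.5430 ≈ 320.4
  x_F = (0.2000·180 + 0.7200·190 + 0.1800·130) / 0.5430 = 196.20 / 0.5430 ≈ 361.3
  x_C = (0.3975·180 + 0.3450·190 + 0.7650·130) / 0.5430 = 236.55 / 0.5430 ≈ 435.6

x_L = 320.4, x_F = 361.3, x_C = 435.6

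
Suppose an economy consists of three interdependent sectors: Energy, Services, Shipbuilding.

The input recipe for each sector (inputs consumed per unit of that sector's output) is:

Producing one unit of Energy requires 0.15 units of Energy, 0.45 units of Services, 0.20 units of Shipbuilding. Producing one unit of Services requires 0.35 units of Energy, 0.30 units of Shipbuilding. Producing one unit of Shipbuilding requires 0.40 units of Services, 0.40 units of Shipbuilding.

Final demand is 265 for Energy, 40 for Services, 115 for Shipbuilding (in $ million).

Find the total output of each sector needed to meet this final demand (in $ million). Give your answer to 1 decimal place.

I − A =
  [   0.85    -0.35     0.00]
  [  -0.45     1.00    -0.40]
  [  -0.20    -0.30     0.60]
Cofactors of I−A, C_ij = (−1)^(i+j)·(minor ij) (rows/columns in the sector order above):
  C_11 = (1.00)(0.60) − (-0.40)(-0.30) = 0.4800
  C_12 = −[(-0.45)(0.60) − (-0.40)(-0.20)] = 0.3500
  C_13 = (-0.45)(-0.30) − (1.00)(-0.20) = 0.3350
  C_21 = −[(-0.35)(0.60) − (0.00)(-0.30)] = 0.2100
  C_22 = (0.85)(0.60) − (0.00)(-0.20) = 0.5100
  C_23 = −[(0.85)(-0.30) − (-0.35)(-0.20)] = 0.3250
  C_31 = (-0.35)(-0.40) − (0.00)(1.00) = 0.1400
  C_32 = −[(0.85)(-0.40) − (0.00)(-0.45)] = 0.3400
  C_33 = (0.85)(1.00) − (-0.35)(-0.45) = 0.6925
det(I−A) = Σ_j (I−A)_1j·C_1j = (0.85)(0.4800) + (-0.35)(0.3500) + (0.00)(0.3350) = 0.2855
adj(I−A) = Cᵀ =
  [ 0.4800   0.2100   0.1400]
  [ 0.3500   0.5100   0.3400]
  [ 0.3350   0.3250   0.6925]
(I − A)⁻¹ = adj(I−A) / det(I−A) ≈
  [   1.6813     0.7356     0.4904]
  [   1.2259     1.7863     1.1909]
  [   1.1734     1.1384     2.4256]
x = (I − A)⁻¹ d = adj(I−A)·d / det(I−A), with det(I−A) = 0.2855:
  x_1 = (0.4800·265 + 0.2100·40 + 0.1400·115) / 0.2855 = 151.70 / 0.2855 ≈ 531.3
  x_2 = (0.3500·265 + 0.5100·40 + 0.3400·115) / 0.2855 = 152.25 / 0.2855 ≈ 533.3
  x_3 = (0.3350·265 + 0.3250·40 + 0.6925·115) / 0.2855 = 181.4125 / 0.2855 ≈ 635.4

x_1 = 531.3, x_2 = 533.3, x_3 = 635.4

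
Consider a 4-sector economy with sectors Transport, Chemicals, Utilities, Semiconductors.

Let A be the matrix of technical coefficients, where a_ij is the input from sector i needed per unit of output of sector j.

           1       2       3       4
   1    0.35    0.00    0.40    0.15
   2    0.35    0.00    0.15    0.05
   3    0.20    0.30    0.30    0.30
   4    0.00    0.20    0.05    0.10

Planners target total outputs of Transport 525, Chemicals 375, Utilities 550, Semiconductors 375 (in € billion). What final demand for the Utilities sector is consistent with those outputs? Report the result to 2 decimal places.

I − A =
  [   0.65     0.00    -0.40    -0.15]
  [  -0.35     1.00    -0.15    -0.05]
  [  -0.20    -0.30     0.70    -0.30]
  [   0.00    -0.20    -0.05     0.90]
d = (I − A) x:
  d_1 = (+0.65)·525 + (+0.00)·375 + (-0.40)·550 + (-0.15)·375 = 65.00
  d_2 = (-0.35)·525 + (+1.00)·375 + (-0.15)·550 + (-0.05)·375 = 90.00
  d_3 = (-0.20)·525 + (-0.30)·375 + (+0.70)·550 + (-0.30)·375 = 55.00
  d_4 = (+0.00)·525 + (-0.20)·375 + (-0.05)·550 + (+0.90)·375 = 235.00

d_3 = 55.00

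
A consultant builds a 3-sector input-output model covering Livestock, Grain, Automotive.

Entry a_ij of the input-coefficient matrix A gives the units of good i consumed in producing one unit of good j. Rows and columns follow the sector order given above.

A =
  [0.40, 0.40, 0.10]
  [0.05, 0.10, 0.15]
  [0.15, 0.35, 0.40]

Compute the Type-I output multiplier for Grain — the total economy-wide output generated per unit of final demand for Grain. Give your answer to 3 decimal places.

m_G = 3.473

I − A =
  [   0.60    -0.40    -0.10]
  [  -0.05     0.90    -0.15]
  [  -0.15    -0.35     0.60]
Cofactors of I−A, C_ij = (−1)^(i+j)·(minor ij) (rows/columns in the sector order above):
  C_11 = (0.90)(0.60) − (-0.15)(-0.35) = 0.4875
  C_12 = −[(-0.05)(0.60) − (-0.15)(-0.15)] = 0.0525
  C_13 = (-0.05)(-0.35) − (0.90)(-0.15) = 0.1525
  C_21 = −[(-0.40)(0.60) − (-0.10)(-0.35)] = 0.2750
  C_22 = (0.60)(0.60) − (-0.10)(-0.15) = 0.3450
  C_23 = −[(0.60)(-0.35) − (-0.40)(-0.15)] = 0.2700
  C_31 = (-0.40)(-0.15) − (-0.10)(0.90) = 0.1500
  C_32 = −[(0.60)(-0.15) − (-0.10)(-0.05)] = 0.0950
  C_33 = (0.60)(0.90) − (-0.40)(-0.05) = 0.5200
det(I−A) = Σ_j (I−A)_1j·C_1j = (0.60)(0.4875) + (-0.40)(0.0525) + (-0.10)(0.1525) = 0.25625
adj(I−A) = Cᵀ =
  [ 0.4875   0.2750   0.1500]
  [ 0.0525   0.3450   0.0950]
  [ 0.1525   0.2700   0.5200]
(I − A)⁻¹ = adj(I−A) / det(I−A) ≈
  [   1.9024     1.0732     0.5854]
  [   0.2049     1.3463     0.3707]
  [   0.5951     1.0537     2.0293]
The output multiplier for sector j is the column-j sum of the Leontief inverse (I − A)⁻¹ = adj(I−A) / det(I−A).
Column G of adj(I−A): (0.2750, 0.3450, 0.2700); det(I−A) = 0.25625.
m_G = (0.2750 + 0.3450 + 0.2700) / 0.25625 = 0.89 / 0.25625 ≈ 3.473.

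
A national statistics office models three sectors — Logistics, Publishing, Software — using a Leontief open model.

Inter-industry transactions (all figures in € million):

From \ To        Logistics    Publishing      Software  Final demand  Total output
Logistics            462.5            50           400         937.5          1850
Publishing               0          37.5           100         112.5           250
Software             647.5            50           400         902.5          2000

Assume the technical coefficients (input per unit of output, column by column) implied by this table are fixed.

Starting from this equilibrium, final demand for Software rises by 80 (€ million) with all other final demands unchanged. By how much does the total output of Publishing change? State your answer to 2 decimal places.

Δx_2 = 6.83

Technical coefficients a_ij = z_ij / X_j:
  a_11 = 462.5/1850 = 0.25, a_21 = 0/1850 = 0.00, a_31 = 647.5/1850 = 0.35
  a_12 = 50/250 = 0.20, a_22 = 37.5/250 = 0.15, a_32 = 50/250 = 0.20
  a_13 = 400/2000 = 0.20, a_23 = 100/2000 = 0.05, a_33 = 400/2000 = 0.20
I − A =
  [   0.75    -0.20    -0.20]
  [   0.00     0.85    -0.05]
  [  -0.35    -0.20     0.80]
Cofactors of I−A, C_ij = (−1)^(i+j)·(minor ij) (rows/columns in the sector order above):
  C_11 = (0.85)(0.80) − (-0.05)(-0.20) = 0.6700
  C_12 = −[(0.00)(0.80) − (-0.05)(-0.35)] = 0.0175
  C_13 = (0.00)(-0.20) − (0.85)(-0.35) = 0.2975
  C_21 = −[(-0.20)(0.80) − (-0.20)(-0.20)] = 0.2000
  C_22 = (0.75)(0.80) − (-0.20)(-0.35) = 0.5300
  C_23 = −[(0.75)(-0.20) − (-0.20)(-0.35)] = 0.2200
  C_31 = (-0.20)(-0.05) − (-0.20)(0.85) = 0.1800
  C_32 = −[(0.75)(-0.05) − (-0.20)(0.00)] = 0.0375
  C_33 = (0.75)(0.85) − (-0.20)(0.00) = 0.6375
det(I−A) = Σ_j (I−A)_1j·C_1j = (0.75)(0.6700) + (-0.20)(0.0175) + (-0.20)(0.2975) = 0.4395
adj(I−A) = Cᵀ =
  [ 0.6700   0.2000   0.1800]
  [ 0.0175   0.5300   0.0375]
  [ 0.2975   0.2200   0.6375]
(I − A)⁻¹ = adj(I−A) / det(I−A) ≈
  [   1.5245     0.4551     0.4096]
  [   0.0398     1.2059     0.0853]
  [   0.6769     0.5006     1.4505]
Δx = (I − A)⁻¹ Δd with Δd having +80 in the Software component and 0 elsewhere.
So Δx_2 = L_23 · (+80), where L_23 = adj(I−A)_23 / det(I−A) = 0.0375 / 0.4395.
Δx_2 = 0.0375 × (+80) / 0.4395 = 3.00 / 0.4395 ≈ 6.83.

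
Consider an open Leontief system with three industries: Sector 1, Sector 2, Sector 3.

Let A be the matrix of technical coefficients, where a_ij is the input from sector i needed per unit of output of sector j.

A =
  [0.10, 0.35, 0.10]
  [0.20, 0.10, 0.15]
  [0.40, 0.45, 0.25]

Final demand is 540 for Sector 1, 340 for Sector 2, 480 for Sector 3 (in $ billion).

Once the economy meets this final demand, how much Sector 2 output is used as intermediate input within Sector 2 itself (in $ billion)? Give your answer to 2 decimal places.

I − A =
  [   0.90    -0.35    -0.10]
  [  -0.20     0.90    -0.15]
  [  -0.40    -0.45     0.75]
Cofactors of I−A, C_ij = (−1)^(i+j)·(minor ij) (rows/columns in the sector order above):
  C_11 = (0.90)(0.75) − (-0.15)(-0.45) = 0.6075
  C_12 = −[(-0.20)(0.75) − (-0.15)(-0.40)] = 0.2100
  C_13 = (-0.20)(-0.45) − (0.90)(-0.40) = 0.4500
  C_21 = −[(-0.35)(0.75) − (-0.10)(-0.45)] = 0.3075
  C_22 = (0.90)(0.75) − (-0.10)(-0.40) = 0.6350
  C_23 = −[(0.90)(-0.45) − (-0.35)(-0.40)] = 0.5450
  C_31 = (-0.35)(-0.15) − (-0.10)(0.90) = 0.1425
  C_32 = −[(0.90)(-0.15) − (-0.10)(-0.20)] = 0.1550
  C_33 = (0.90)(0.90) − (-0.35)(-0.20) = 0.7400
det(I−A) = Σ_j (I−A)_1j·C_1j = (0.90)(0.6075) + (-0.35)(0.2100) + (-0.10)(0.4500) = 0.42825
adj(I−A) = Cᵀ =
  [ 0.6075   0.3075   0.1425]
  [ 0.2100   0.6350   0.1550]
  [ 0.4500   0.5450   0.7400]
(I − A)⁻¹ = adj(I−A) / det(I−A) ≈
  [   1.4186     0.7180     0.3327]
  [   0.4904     1.4828     0.3619]
  [   1.0508     1.2726     1.7280]
First solve x = (I − A)⁻¹ d = adj(I−A)·d / det(I−A); in particular x_2 = (0.2100·540 + 0.6350·340 + 0.1550·480) / 0.42825 = 403.70 / 0.42825 ≈ 942.6737.
Intermediate flow from 2 to 2: z_22 = a_22 · x_2 = 0.10 × 403.70 / 0.42825 = 40.37 / 0.42825 ≈ 94.27.

z_22 = 94.27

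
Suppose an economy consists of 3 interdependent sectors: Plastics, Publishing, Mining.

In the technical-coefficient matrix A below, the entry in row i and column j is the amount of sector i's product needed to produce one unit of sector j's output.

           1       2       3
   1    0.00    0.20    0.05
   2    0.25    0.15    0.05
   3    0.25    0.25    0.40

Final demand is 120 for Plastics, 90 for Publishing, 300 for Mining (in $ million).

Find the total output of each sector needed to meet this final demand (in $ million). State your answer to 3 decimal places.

I − A =
  [   1.00    -0.20    -0.05]
  [  -0.25     0.85    -0.05]
  [  -0.25    -0.25     0.60]
Cofactors of I−A, C_ij = (−1)^(i+j)·(minor ij) (rows/columns in the sector order above):
  C_11 = (0.85)(0.60) − (-0.05)(-0.25) = 0.4975
  C_12 = −[(-0.25)(0.60) − (-0.05)(-0.25)] = 0.1625
  C_13 = (-0.25)(-0.25) − (0.85)(-0.25) = 0.2750
  C_21 = −[(-0.20)(0.60) − (-0.05)(-0.25)] = 0.1325
  C_22 = (1.00)(0.60) − (-0.05)(-0.25) = 0.5875
  C_23 = −[(1.00)(-0.25) − (-0.20)(-0.25)] = 0.3000
  C_31 = (-0.20)(-0.05) − (-0.05)(0.85) = 0.0525
  C_32 = −[(1.00)(-0.05) − (-0.05)(-0.25)] = 0.0625
  C_33 = (1.00)(0.85) − (-0.20)(-0.25) = 0.8000
det(I−A) = Σ_j (I−A)_1j·C_1j = (1.00)(0.4975) + (-0.20)(0.1625) + (-0.05)(0.2750) = 0.45125
adj(I−A) = Cᵀ =
  [ 0.4975   0.1325   0.0525]
  [ 0.1625   0.5875   0.0625]
  [ 0.2750   0.3000   0.8000]
(I − A)⁻¹ = adj(I−A) / det(I−A) ≈
  [   1.1025     0.2936     0.1163]
  [   0.3601     1.3019     0.1385]
  [   0.6094     0.6648     1.7729]
x = (I − A)⁻¹ d = adj(I−A)·d / det(I−A), with det(I−A) = 0.45125:
  x_1 = (0.4975·120 + 0.1325·90 + 0.0525·300) / 0.45125 = 87.375 / 0.45125 ≈ 193.629
  x_2 = (0.1625·120 + 0.5875·90 + 0.0625·300) / 0.45125 = 91.125 / 0.45125 ≈ 201.939
  x_3 = (0.2750·120 + 0.3000·90 + 0.8000·300) / 0.45125 = 300.00 / 0.45125 ≈ 664.820

x_1 = 193.629, x_2 = 201.939, x_3 = 664.820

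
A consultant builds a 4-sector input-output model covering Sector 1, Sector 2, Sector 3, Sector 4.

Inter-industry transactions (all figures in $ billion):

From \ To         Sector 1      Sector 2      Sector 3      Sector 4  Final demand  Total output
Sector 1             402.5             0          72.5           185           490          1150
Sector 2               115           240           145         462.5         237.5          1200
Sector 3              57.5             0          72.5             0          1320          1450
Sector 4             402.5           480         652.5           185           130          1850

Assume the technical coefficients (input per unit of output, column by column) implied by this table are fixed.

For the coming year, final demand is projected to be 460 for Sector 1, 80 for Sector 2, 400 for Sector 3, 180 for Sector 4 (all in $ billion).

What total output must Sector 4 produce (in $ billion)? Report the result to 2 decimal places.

Technical coefficients a_ij = z_ij / X_j:
  a_11 = 402.5/1150 = 0.35, a_21 = 115/1150 = 0.10, a_31 = 57.5/1150 = 0.05, a_41 = 402.5/1150 = 0.35
  a_12 = 0/1200 = 0.00, a_22 = 240/1200 = 0.20, a_32 = 0/1200 = 0.00, a_42 = 480/1200 = 0.40
  a_13 = 72.5/1450 = 0.05, a_23 = 145/1450 = 0.10, a_33 = 72.5/1450 = 0.05, a_43 = 652.5/1450 = 0.45
  a_14 = 185/1850 = 0.10, a_24 = 462.5/1850 = 0.25, a_34 = 0/1850 = 0.00, a_44 = 185/1850 = 0.10
I − A =
  [   0.65     0.00    -0.05    -0.10]
  [  -0.10     0.80    -0.10    -0.25]
  [  -0.05     0.00     0.95     0.00]
  [  -0.35    -0.40    -0.45     0.90]
Compute the cofactors C_ij = (−1)^(i+j)·(3×3 minor ij) of I−A; the adjugate is their transpose:
adj(I−A) = Cᵀ =
  [ 0.58900   0.03800   0.07100   0.07600]
  [ 0.17875   0.51800   0.14150   0.16375]
  [ 0.03100   0.00200   0.37100   0.00400]
  [ 0.32400   0.24600   0.27600   0.49200]
det(I−A) = Σ_j (I−A)_1j·C_1j = (0.65)(0.58900) + (0.00)(0.17875) + (-0.05)(0.03100) + (-0.10)(0.32400) = 0.3489
(I − A)⁻¹ = adj(I−A) / det(I−A) ≈
  [   1.6882     0.1089     0.2035     0.2178]
  [   0.5123     1.4847     0.4056     0.4693]
  [   0.0889     0.0057     1.0633     0.0115]
  [   0.9286     0.7051     0.7911     1.4101]
x = (I − A)⁻¹ d = adj(I−A)·d / det(I−A), with det(I−A) = 0.3489:
  x_1 = (0.58900·460 + 0.03800·80 + 0.07100·400 + 0.07600·180) / 0.3489 = 316.06 / 0.3489 ≈ 905.88
  x_2 = (0.17875·460 + 0.51800·80 + 0.14150·400 + 0.16375·180) / 0.3489 = 209.74 / 0.3489 ≈ 601.15
  x_3 = (0.03100·460 + 0.00200·80 + 0.37100·400 + 0.00400·180) / 0.3489 = 163.54 / 0.3489 ≈ 468.73
  x_4 = (0.32400·460 + 0.24600·80 + 0.27600·400 + 0.49200·180) / 0.3489 = 367.68 / 0.3489 ≈ 1053.83

x_4 = 1053.83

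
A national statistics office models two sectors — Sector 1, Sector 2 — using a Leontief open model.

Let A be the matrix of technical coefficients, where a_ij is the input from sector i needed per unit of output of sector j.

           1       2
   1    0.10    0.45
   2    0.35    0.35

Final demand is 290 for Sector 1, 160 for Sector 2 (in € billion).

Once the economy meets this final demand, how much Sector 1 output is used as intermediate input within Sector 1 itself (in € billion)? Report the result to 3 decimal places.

z_11 = 60.936

I − A =
  [   0.90    -0.45]
  [  -0.35     0.65]
det(I−A) = (0.90)(0.65) − (-0.45)(-0.35) = 0.4275
adj(I−A) = [[0.65, 0.45], [0.35, 0.90]]
(I − A)⁻¹ = adj(I−A) / det(I−A) ≈
  [   1.5205     1.0526]
  [   0.8187     2.1053]
First solve x = (I − A)⁻¹ d = adj(I−A)·d / det(I−A); in particular x_1 = (0.65·290 + 0.45·160) / 0.4275 = 260.50 / 0.4275 ≈ 609.35673.
Intermediate flow from 1 to 1: z_11 = a_11 · x_1 = 0.10 × 260.50 / 0.4275 = 26.05 / 0.4275 ≈ 60.936.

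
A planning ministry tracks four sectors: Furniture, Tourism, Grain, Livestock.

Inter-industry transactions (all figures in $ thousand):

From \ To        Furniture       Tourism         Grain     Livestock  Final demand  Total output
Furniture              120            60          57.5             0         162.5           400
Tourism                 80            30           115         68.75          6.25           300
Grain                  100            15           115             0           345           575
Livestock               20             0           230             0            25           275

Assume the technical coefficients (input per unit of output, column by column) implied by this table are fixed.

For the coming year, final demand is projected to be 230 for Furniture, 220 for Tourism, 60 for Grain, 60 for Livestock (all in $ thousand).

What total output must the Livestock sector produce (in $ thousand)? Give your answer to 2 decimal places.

Technical coefficients a_ij = z_ij / X_j:
  a_11 = 120/400 = 0.30, a_21 = 80/400 = 0.20, a_31 = 100/400 = 0.25, a_41 = 20/400 = 0.05
  a_12 = 60/300 = 0.20, a_22 = 30/300 = 0.10, a_32 = 15/300 = 0.05, a_42 = 0/300 = 0.00
  a_13 = 57.5/575 = 0.10, a_23 = 115/575 = 0.20, a_33 = 115/575 = 0.20, a_43 = 230/575 = 0.40
  a_14 = 0/275 = 0.00, a_24 = 68.75/275 = 0.25, a_34 = 0/275 = 0.00, a_44 = 0/275 = 0.00
I − A =
  [   0.70    -0.20    -0.10     0.00]
  [  -0.20     0.90    -0.20    -0.25]
  [  -0.25    -0.05     0.80     0.00]
  [  -0.05     0.00    -0.40     1.00]
Compute the cofactors C_ij = (−1)^(i+j)·(3×3 minor ij) of I−A; the adjugate is their transpose:
adj(I−A) = Cᵀ =
  [ 0.705000   0.165000   0.150000   0.041250]
  [ 0.245000   0.535000   0.231250   0.133750]
  [ 0.235625   0.085000   0.587500   0.021250]
  [ 0.129500   0.042250   0.242500   0.431500]
det(I−A) = Σ_j (I−A)_1j·C_1j = (0.70)(0.705000) + (-0.20)(0.245000) + (-0.10)(0.235625) + (0.00)(0.129500) = 0.4209375
(I − A)⁻¹ = adj(I−A) / det(I−A) ≈
  [   1.6748     0.3920     0.3563     0.0980]
  [   0.5820     1.2710     0.5494     0.3177]
  [   0.5598     0.2019     1.3957     0.0505]
  [   0.3076     0.1004     0.5761     1.0251]
x = (I − A)⁻¹ d = adj(I−A)·d / det(I−A), with det(I−A) = 0.4209375:
  x_1 = (0.705000·230 + 0.165000·220 + 0.150000·60 + 0.041250·60) / 0.4209375 = 209.925 / 0.4209375 ≈ 498.71
  x_2 = (0.245000·230 + 0.535000·220 + 0.231250·60 + 0.133750·60) / 0.4209375 = 195.95 / 0.4209375 ≈ 465.51
  x_3 = (0.235625·230 + 0.085000·220 + 0.587500·60 + 0.021250·60) / 0.4209375 = 109.41875 / 0.4209375 ≈ 259.94
  x_4 = (0.129500·230 + 0.042250·220 + 0.242500·60 + 0.431500·60) / 0.4209375 = 79.52 / 0.4209375 ≈ 188.91

x_4 = 188.91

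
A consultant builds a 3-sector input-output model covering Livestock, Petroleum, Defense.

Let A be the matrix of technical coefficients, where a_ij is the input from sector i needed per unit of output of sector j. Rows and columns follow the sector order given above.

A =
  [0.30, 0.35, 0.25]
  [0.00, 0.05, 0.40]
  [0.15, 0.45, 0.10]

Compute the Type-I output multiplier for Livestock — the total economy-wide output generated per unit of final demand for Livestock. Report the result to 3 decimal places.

I − A =
  [   0.70    -0.35    -0.25]
  [   0.00     0.95    -0.40]
  [  -0.15    -0.45     0.90]
Cofactors of I−A, C_ij = (−1)^(i+j)·(minor ij) (rows/columns in the sector order above):
  C_11 = (0.95)(0.90) − (-0.40)(-0.45) = 0.6750
  C_12 = −[(0.00)(0.90) − (-0.40)(-0.15)] = 0.0600
  C_13 = (0.00)(-0.45) − (0.95)(-0.15) = 0.1425
  C_21 = −[(-0.35)(0.90) − (-0.25)(-0.45)] = 0.4275
  C_22 = (0.70)(0.90) − (-0.25)(-0.15) = 0.5925
  C_23 = −[(0.70)(-0.45) − (-0.35)(-0.15)] = 0.3675
  C_31 = (-0.35)(-0.40) − (-0.25)(0.95) = 0.3775
  C_32 = −[(0.70)(-0.40) − (-0.25)(0.00)] = 0.2800
  C_33 = (0.70)(0.95) − (-0.35)(0.00) = 0.6650
det(I−A) = Σ_j (I−A)_1j·C_1j = (0.70)(0.6750) + (-0.35)(0.0600) + (-0.25)(0.1425) = 0.415875
adj(I−A) = Cᵀ =
  [ 0.6750   0.4275   0.3775]
  [ 0.0600   0.5925   0.2800]
  [ 0.1425   0.3675   0.6650]
(I − A)⁻¹ = adj(I−A) / det(I−A) ≈
  [   1.6231     1.0280     0.9077]
  [   0.1443     1.4247     0.6733]
  [   0.3427     0.8837     1.5990]
The output multiplier for sector j is the column-j sum of the Leontief inverse (I − A)⁻¹ = adj(I−A) / det(I−A).
Column 1 of adj(I−A): (0.6750, 0.0600, 0.1425); det(I−A) = 0.415875.
m_1 = (0.6750 + 0.0600 + 0.1425) / 0.415875 = 0.8775 / 0.415875 ≈ 2.110.

m_1 = 2.110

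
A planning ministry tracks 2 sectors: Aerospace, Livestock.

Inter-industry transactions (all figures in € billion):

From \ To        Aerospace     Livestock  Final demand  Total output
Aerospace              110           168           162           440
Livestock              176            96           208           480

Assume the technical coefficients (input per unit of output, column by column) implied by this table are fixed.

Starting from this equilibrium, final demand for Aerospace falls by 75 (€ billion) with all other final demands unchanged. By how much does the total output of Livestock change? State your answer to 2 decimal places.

Technical coefficients a_ij = z_ij / X_j:
  a_11 = 110/440 = 0.25, a_21 = 176/440 = 0.40
  a_12 = 168/480 = 0.35, a_22 = 96/480 = 0.20
I − A =
  [   0.75    -0.35]
  [  -0.40     0.80]
det(I−A) = (0.75)(0.80) − (-0.35)(-0.40) = 0.4600
adj(I−A) = [[0.80, 0.35], [0.40, 0.75]]
(I − A)⁻¹ = adj(I−A) / det(I−A) ≈
  [   1.7391     0.7609]
  [   0.8696     1.6304]
Δx = (I − A)⁻¹ Δd with Δd having -75 in the Aerospace component and 0 elsewhere.
So Δx_2 = L_21 · (-75), where L_21 = adj(I−A)_21 / det(I−A) = 0.40 / 0.4600.
Δx_2 = 0.40 × (-75) / 0.4600 = -30.00 / 0.4600 ≈ -65.22.

Δx_2 = -65.22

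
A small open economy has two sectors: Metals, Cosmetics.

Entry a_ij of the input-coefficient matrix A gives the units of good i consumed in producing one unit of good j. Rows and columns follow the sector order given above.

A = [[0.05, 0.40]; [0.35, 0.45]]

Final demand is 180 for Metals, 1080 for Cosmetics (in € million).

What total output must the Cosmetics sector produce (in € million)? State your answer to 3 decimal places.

I − A =
  [   0.95    -0.40]
  [  -0.35     0.55]
det(I−A) = (0.95)(0.55) − (-0.40)(-0.35) = 0.3825
adj(I−A) = [[0.55, 0.40], [0.35, 0.95]]
(I − A)⁻¹ = adj(I−A) / det(I−A) ≈
  [   1.4379     1.0458]
  [   0.9150     2.4837]
x = (I − A)⁻¹ d = adj(I−A)·d / det(I−A), with det(I−A) = 0.3825:
  x_M = (0.55·180 + 0.40·1080) / 0.3825 = 531.00 / 0.3825 ≈ 1388.235
  x_C = (0.35·180 + 0.95·1080) / 0.3825 = 1089.00 / 0.3825 ≈ 2847.059

x_C = 2847.059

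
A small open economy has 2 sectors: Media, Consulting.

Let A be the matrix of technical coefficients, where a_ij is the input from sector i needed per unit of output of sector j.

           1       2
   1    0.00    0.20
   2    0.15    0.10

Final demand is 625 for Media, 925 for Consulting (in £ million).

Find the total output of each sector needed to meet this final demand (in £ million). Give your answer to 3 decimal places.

x_1 = 859.195, x_2 = 1170.977

I − A =
  [   1.00    -0.20]
  [  -0.15     0.90]
det(I−A) = (1.00)(0.90) − (-0.20)(-0.15) = 0.8700
adj(I−A) = [[0.90, 0.20], [0.15, 1.00]]
(I − A)⁻¹ = adj(I−A) / det(I−A) ≈
  [   1.0345     0.2299]
  [   0.1724     1.1494]
x = (I − A)⁻¹ d = adj(I−A)·d / det(I−A), with det(I−A) = 0.8700:
  x_1 = (0.90·625 + 0.20·925) / 0.8700 = 747.50 / 0.8700 ≈ 859.195
  x_2 = (0.15·625 + 1.00·925) / 0.8700 = 1018.75 / 0.8700 ≈ 1170.977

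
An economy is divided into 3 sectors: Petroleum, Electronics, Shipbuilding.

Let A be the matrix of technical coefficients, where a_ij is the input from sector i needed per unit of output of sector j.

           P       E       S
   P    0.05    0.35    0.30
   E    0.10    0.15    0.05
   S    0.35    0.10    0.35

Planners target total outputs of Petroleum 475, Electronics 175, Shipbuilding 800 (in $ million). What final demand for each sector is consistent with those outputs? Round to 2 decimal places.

d_P = 150.00, d_E = 61.25, d_S = 336.25

I − A =
  [   0.95    -0.35    -0.30]
  [  -0.10     0.85    -0.05]
  [  -0.35    -0.10     0.65]
d = (I − A) x:
  d_P = (+0.95)·475 + (-0.35)·175 + (-0.30)·800 = 150.00
  d_E = (-0.10)·475 + (+0.85)·175 + (-0.05)·800 = 61.25
  d_S = (-0.35)·475 + (-0.10)·175 + (+0.65)·800 = 336.25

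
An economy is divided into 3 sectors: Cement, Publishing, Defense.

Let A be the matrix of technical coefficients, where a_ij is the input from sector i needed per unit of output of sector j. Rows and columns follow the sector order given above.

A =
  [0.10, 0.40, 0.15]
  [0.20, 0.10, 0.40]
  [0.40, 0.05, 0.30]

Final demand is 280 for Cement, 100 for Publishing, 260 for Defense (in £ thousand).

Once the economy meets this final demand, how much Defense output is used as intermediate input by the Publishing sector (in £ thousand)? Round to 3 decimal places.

z_DP = 32.450

I − A =
  [   0.90    -0.40    -0.15]
  [  -0.20     0.90    -0.40]
  [  -0.40    -0.05     0.70]
Cofactors of I−A, C_ij = (−1)^(i+j)·(minor ij) (rows/columns in the sector order above):
  C_11 = (0.90)(0.70) − (-0.40)(-0.05) = 0.6100
  C_12 = −[(-0.20)(0.70) − (-0.40)(-0.40)] = 0.3000
  C_13 = (-0.20)(-0.05) − (0.90)(-0.40) = 0.3700
  C_21 = −[(-0.40)(0.70) − (-0.15)(-0.05)] = 0.2875
  C_22 = (0.90)(0.70) − (-0.15)(-0.40) = 0.5700
  C_23 = −[(0.90)(-0.05) − (-0.40)(-0.40)] = 0.2050
  C_31 = (-0.40)(-0.40) − (-0.15)(0.90) = 0.2950
  C_32 = −[(0.90)(-0.40) − (-0.15)(-0.20)] = 0.3900
  C_33 = (0.90)(0.90) − (-0.40)(-0.20) = 0.7300
det(I−A) = Σ_j (I−A)_1j·C_1j = (0.90)(0.6100) + (-0.40)(0.3000) + (-0.15)(0.3700) = 0.3735
adj(I−A) = Cᵀ =
  [ 0.6100   0.2875   0.2950]
  [ 0.3000   0.5700   0.3900]
  [ 0.3700   0.2050   0.7300]
(I − A)⁻¹ = adj(I−A) / det(I−A) ≈
  [   1.6332     0.7697     0.7898]
  [   0.8032     1.5261     1.0442]
  [   0.9906     0.5489     1.9545]
First solve x = (I − A)⁻¹ d = adj(I−A)·d / det(I−A); in particular x_P = (0.3000·280 + 0.5700·100 + 0.3900·260) / 0.3735 = 242.40 / 0.3735 ≈ 648.99598.
Intermediate flow from D to P: z_DP = a_DP · x_P = 0.05 × 242.40 / 0.3735 = 12.12 / 0.3735 ≈ 32.450.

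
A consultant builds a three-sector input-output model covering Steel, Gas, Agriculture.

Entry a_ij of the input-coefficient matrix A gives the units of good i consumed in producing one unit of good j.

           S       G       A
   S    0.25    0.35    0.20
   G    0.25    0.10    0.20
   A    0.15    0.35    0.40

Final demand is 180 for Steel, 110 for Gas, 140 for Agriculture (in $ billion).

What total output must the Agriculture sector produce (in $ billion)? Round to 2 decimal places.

I − A =
  [   0.75    -0.35    -0.20]
  [  -0.25     0.90    -0.20]
  [  -0.15    -0.35     0.60]
Cofactors of I−A, C_ij = (−1)^(i+j)·(minor ij) (rows/columns in the sector order above):
  C_11 = (0.90)(0.60) − (-0.20)(-0.35) = 0.4700
  C_12 = −[(-0.25)(0.60) − (-0.20)(-0.15)] = 0.1800
  C_13 = (-0.25)(-0.35) − (0.90)(-0.15) = 0.2225
  C_21 = −[(-0.35)(0.60) − (-0.20)(-0.35)] = 0.2800
  C_22 = (0.75)(0.60) − (-0.20)(-0.15) = 0.4200
  C_23 = −[(0.75)(-0.35) − (-0.35)(-0.15)] = 0.3150
  C_31 = (-0.35)(-0.20) − (-0.20)(0.90) = 0.2500
  C_32 = −[(0.75)(-0.20) − (-0.20)(-0.25)] = 0.2000
  C_33 = (0.75)(0.90) − (-0.35)(-0.25) = 0.5875
det(I−A) = Σ_j (I−A)_1j·C_1j = (0.75)(0.4700) + (-0.35)(0.1800) + (-0.20)(0.2225) = 0.2450
adj(I−A) = Cᵀ =
  [ 0.4700   0.2800   0.2500]
  [ 0.1800   0.4200   0.2000]
  [ 0.2225   0.3150   0.5875]
(I − A)⁻¹ = adj(I−A) / det(I−A) ≈
  [   1.9184     1.1429     1.0204]
  [   0.7347     1.7143     0.8163]
  [   0.9082     1.2857     2.3980]
x = (I − A)⁻¹ d = adj(I−A)·d / det(I−A), with det(I−A) = 0.2450:
  x_S = (0.4700·180 + 0.2800·110 + 0.2500·140) / 0.2450 = 150.40 / 0.2450 ≈ 613.88
  x_G = (0.1800·180 + 0.4200·110 + 0.2000·140) / 0.2450 = 106.60 / 0.2450 ≈ 435.10
  x_A = (0.2225·180 + 0.3150·110 + 0.5875·140) / 0.2450 = 156.95 / 0.2450 ≈ 640.61

x_A = 640.61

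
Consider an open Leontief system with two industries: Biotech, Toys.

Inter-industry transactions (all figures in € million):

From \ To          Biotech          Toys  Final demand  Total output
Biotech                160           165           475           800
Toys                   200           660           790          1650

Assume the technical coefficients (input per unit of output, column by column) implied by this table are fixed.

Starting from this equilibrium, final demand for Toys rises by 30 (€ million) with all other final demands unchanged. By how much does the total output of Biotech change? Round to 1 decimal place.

Technical coefficients a_ij = z_ij / X_j:
  a_11 = 160/800 = 0.20, a_21 = 200/800 = 0.25
  a_12 = 165/1650 = 0.10, a_22 = 660/1650 = 0.40
I − A =
  [   0.80    -0.10]
  [  -0.25     0.60]
det(I−A) = (0.80)(0.60) − (-0.10)(-0.25) = 0.4550
adj(I−A) = [[0.60, 0.10], [0.25, 0.80]]
(I − A)⁻¹ = adj(I−A) / det(I−A) ≈
  [   1.3187     0.2198]
  [   0.5495     1.7582]
Δx = (I − A)⁻¹ Δd with Δd having +30 in the Toys component and 0 elsewhere.
So Δx_1 = L_12 · (+30), where L_12 = adj(I−A)_12 / det(I−A) = 0.10 / 0.4550.
Δx_1 = 0.10 × (+30) / 0.4550 = 3.00 / 0.4550 ≈ 6.6.

Δx_1 = 6.6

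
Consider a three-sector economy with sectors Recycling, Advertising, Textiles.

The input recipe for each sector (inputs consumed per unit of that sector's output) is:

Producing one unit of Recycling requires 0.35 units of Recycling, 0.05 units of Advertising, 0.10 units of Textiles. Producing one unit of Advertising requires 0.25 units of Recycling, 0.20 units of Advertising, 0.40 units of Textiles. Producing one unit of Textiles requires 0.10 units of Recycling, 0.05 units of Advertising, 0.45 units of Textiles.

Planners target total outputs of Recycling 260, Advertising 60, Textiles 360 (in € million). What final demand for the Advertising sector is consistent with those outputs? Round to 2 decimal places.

I − A =
  [   0.65    -0.25    -0.10]
  [  -0.05     0.80    -0.05]
  [  -0.10    -0.40     0.55]
d = (I − A) x:
  d_1 = (+0.65)·260 + (-0.25)·60 + (-0.10)·360 = 118.00
  d_2 = (-0.05)·260 + (+0.80)·60 + (-0.05)·360 = 17.00
  d_3 = (-0.10)·260 + (-0.40)·60 + (+0.55)·360 = 148.00

d_2 = 17.00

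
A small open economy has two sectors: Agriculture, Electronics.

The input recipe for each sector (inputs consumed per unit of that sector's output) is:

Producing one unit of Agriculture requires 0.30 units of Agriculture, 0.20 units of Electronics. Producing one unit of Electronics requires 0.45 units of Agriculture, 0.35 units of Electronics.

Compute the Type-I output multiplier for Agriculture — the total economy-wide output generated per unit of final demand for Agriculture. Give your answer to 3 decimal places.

I − A =
  [   0.70    -0.45]
  [  -0.20     0.65]
det(I−A) = (0.70)(0.65) − (-0.45)(-0.20) = 0.3650
adj(I−A) = [[0.65, 0.45], [0.20, 0.70]]
(I − A)⁻¹ = adj(I−A) / det(I−A) ≈
  [   1.7808     1.2329]
  [   0.5479     1.9178]
The output multiplier for sector j is the column-j sum of the Leontief inverse (I − A)⁻¹ = adj(I−A) / det(I−A).
Column 1 of adj(I−A): (0.65, 0.20); det(I−A) = 0.3650.
m_1 = (0.65 + 0.20) / 0.3650 = 0.85 / 0.3650 ≈ 2.329.

m_1 = 2.329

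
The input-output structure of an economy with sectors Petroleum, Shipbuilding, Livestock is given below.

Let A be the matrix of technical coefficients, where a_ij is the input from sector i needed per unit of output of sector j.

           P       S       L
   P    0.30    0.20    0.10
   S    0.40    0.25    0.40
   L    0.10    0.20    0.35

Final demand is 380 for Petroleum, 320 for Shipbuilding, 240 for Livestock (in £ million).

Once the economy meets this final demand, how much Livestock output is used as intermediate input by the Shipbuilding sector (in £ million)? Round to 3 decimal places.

I − A =
  [   0.70    -0.20    -0.10]
  [  -0.40     0.75    -0.40]
  [  -0.10    -0.20     0.65]
Cofactors of I−A, C_ij = (−1)^(i+j)·(minor ij) (rows/columns in the sector order above):
  C_11 = (0.75)(0.65) − (-0.40)(-0.20) = 0.4075
  C_12 = −[(-0.40)(0.65) − (-0.40)(-0.10)] = 0.3000
  C_13 = (-0.40)(-0.20) − (0.75)(-0.10) = 0.1550
  C_21 = −[(-0.20)(0.65) − (-0.10)(-0.20)] = 0.1500
  C_22 = (0.70)(0.65) − (-0.10)(-0.10) = 0.4450
  C_23 = −[(0.70)(-0.20) − (-0.20)(-0.10)] = 0.1600
  C_31 = (-0.20)(-0.40) − (-0.10)(0.75) = 0.1550
  C_32 = −[(0.70)(-0.40) − (-0.10)(-0.40)] = 0.3200
  C_33 = (0.70)(0.75) − (-0.20)(-0.40) = 0.4450
det(I−A) = Σ_j (I−A)_1j·C_1j = (0.70)(0.4075) + (-0.20)(0.3000) + (-0.10)(0.1550) = 0.20975
adj(I−A) = Cᵀ =
  [ 0.4075   0.1500   0.1550]
  [ 0.3000   0.4450   0.3200]
  [ 0.1550   0.1600   0.4450]
(I − A)⁻¹ = adj(I−A) / det(I−A) ≈
  [   1.9428     0.7151     0.7390]
  [   1.4303     2.1216     1.5256]
  [   0.7390     0.7628     2.1216]
First solve x = (I − A)⁻¹ d = adj(I−A)·d / det(I−A); in particular x_S = (0.3000·380 + 0.4450·320 + 0.3200·240) / 0.20975 = 333.20 / 0.20975 ≈ 1588.55781.
Intermediate flow from L to S: z_LS = a_LS · x_S = 0.20 × 333.20 / 0.20975 = 66.64 / 0.20975 ≈ 317.712.

z_LS = 317.712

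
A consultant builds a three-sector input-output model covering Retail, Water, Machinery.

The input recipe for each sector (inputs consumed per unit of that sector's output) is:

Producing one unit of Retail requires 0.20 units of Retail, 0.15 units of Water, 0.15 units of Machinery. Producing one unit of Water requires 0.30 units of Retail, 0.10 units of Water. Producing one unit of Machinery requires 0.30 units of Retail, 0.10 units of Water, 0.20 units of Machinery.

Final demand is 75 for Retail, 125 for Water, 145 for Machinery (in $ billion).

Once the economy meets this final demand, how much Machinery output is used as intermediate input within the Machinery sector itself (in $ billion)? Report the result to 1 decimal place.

I − A =
  [   0.80    -0.30    -0.30]
  [  -0.15     0.90    -0.10]
  [  -0.15     0.00     0.80]
Cofactors of I−A, C_ij = (−1)^(i+j)·(minor ij) (rows/columns in the sector order above):
  C_11 = (0.90)(0.80) − (-0.10)(0.00) = 0.7200
  C_12 = −[(-0.15)(0.80) − (-0.10)(-0.15)] = 0.1350
  C_13 = (-0.15)(0.00) − (0.90)(-0.15) = 0.1350
  C_21 = −[(-0.30)(0.80) − (-0.30)(0.00)] = 0.2400
  C_22 = (0.80)(0.80) − (-0.30)(-0.15) = 0.5950
  C_23 = −[(0.80)(0.00) − (-0.30)(-0.15)] = 0.0450
  C_31 = (-0.30)(-0.10) − (-0.30)(0.90) = 0.3000
  C_32 = −[(0.80)(-0.10) − (-0.30)(-0.15)] = 0.1250
  C_33 = (0.80)(0.90) − (-0.30)(-0.15) = 0.6750
det(I−A) = Σ_j (I−A)_1j·C_1j = (0.80)(0.7200) + (-0.30)(0.1350) + (-0.30)(0.1350) = 0.4950
adj(I−A) = Cᵀ =
  [ 0.7200   0.2400   0.3000]
  [ 0.1350   0.5950   0.1250]
  [ 0.1350   0.0450   0.6750]
(I − A)⁻¹ = adj(I−A) / det(I−A) ≈
  [   1.4545     0.4848     0.6061]
  [   0.2727     1.2020     0.2525]
  [   0.2727     0.0909     1.3636]
First solve x = (I − A)⁻¹ d = adj(I−A)·d / det(I−A); in particular x_3 = (0.1350·75 + 0.0450·125 + 0.6750·145) / 0.4950 = 113.625 / 0.4950 ≈ 229.545.
Intermediate flow from 3 to 3: z_33 = a_33 · x_3 = 0.20 × 113.625 / 0.4950 = 22.725 / 0.4950 ≈ 45.9.

z_33 = 45.9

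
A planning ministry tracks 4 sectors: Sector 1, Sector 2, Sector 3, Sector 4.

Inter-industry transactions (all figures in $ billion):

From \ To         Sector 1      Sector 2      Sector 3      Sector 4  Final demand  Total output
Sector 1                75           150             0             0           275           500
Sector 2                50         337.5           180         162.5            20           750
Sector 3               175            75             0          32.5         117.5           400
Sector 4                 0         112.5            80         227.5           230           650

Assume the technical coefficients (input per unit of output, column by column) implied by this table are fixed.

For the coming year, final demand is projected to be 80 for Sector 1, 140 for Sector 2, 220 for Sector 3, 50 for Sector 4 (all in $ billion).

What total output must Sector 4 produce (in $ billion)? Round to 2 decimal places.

Technical coefficients a_ij = z_ij / X_j:
  a_11 = 75/500 = 0.15, a_21 = 50/500 = 0.10, a_31 = 175/500 = 0.35, a_41 = 0/500 = 0.00
  a_12 = 150/750 = 0.20, a_22 = 337.5/750 = 0.45, a_32 = 75/750 = 0.10, a_42 = 112.5/750 = 0.15
  a_13 = 0/400 = 0.00, a_23 = 180/400 = 0.45, a_33 = 0/400 = 0.00, a_43 = 80/400 = 0.20
  a_14 = 0/650 = 0.00, a_24 = 162.5/650 = 0.25, a_34 = 32.5/650 = 0.05, a_44 = 227.5/650 = 0.35
I − A =
  [   0.85    -0.20     0.00     0.00]
  [  -0.10     0.55    -0.45    -0.25]
  [  -0.35    -0.10     1.00    -0.05]
  [   0.00    -0.15    -0.20     0.65]
Compute the cofactors C_ij = (−1)^(i+j)·(3×3 minor ij) of I−A; the adjugate is their transpose:
adj(I−A) = Cᵀ =
  [ 0.276875   0.128000   0.068500   0.054500]
  [ 0.183875   0.544000   0.291125   0.231625]
  [ 0.119250   0.107125   0.259000   0.061125]
  [ 0.079125   0.158500   0.146875   0.377750]
det(I−A) = Σ_j (I−A)_1j·C_1j = (0.85)(0.276875) + (-0.20)(0.183875) + (0.00)(0.119250) + (0.00)(0.079125) = 0.19856875
(I − A)⁻¹ = adj(I−A) / det(I−A) ≈
  [   1.3944     0.6446     0.3450     0.2745]
  [   0.9260     2.7396     1.4661     1.1665]
  [   0.6005     0.5395     1.3043     0.3078]
  [   0.3985     0.7982     0.7397     1.9024]
x = (I − A)⁻¹ d = adj(I−A)·d / det(I−A), with det(I−A) = 0.19856875:
  x_1 = (0.276875·80 + 0.128000·140 + 0.068500·220 + 0.054500·50) / 0.19856875 = 57.865 / 0.19856875 ≈ 291.41
  x_2 = (0.183875·80 + 0.544000·140 + 0.291125·220 + 0.231625·50) / 0.19856875 = 166.49875 / 0.19856875 ≈ 838.49
  x_3 = (0.119250·80 + 0.107125·140 + 0.259000·220 + 0.061125·50) / 0.19856875 = 84.57375 / 0.19856875 ≈ 425.92
  x_4 = (0.079125·80 + 0.158500·140 + 0.146875·220 + 0.377750·50) / 0.19856875 = 79.72 / 0.19856875 ≈ 401.47

x_4 = 401.47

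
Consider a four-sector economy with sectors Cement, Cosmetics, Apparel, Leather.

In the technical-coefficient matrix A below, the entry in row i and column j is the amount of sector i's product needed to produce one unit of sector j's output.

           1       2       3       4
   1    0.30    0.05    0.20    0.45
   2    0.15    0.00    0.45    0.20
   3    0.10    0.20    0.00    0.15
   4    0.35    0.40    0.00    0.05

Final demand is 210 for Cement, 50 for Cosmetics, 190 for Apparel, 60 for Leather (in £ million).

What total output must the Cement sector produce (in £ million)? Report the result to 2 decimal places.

I − A =
  [   0.70    -0.05    -0.20    -0.45]
  [  -0.15     1.00    -0.45    -0.20]
  [  -0.10    -0.20     1.00    -0.15]
  [  -0.35    -0.40     0.00     0.95]
Compute the cofactors C_ij = (−1)^(i+j)·(3×3 minor ij) of I−A; the adjugate is their transpose:
adj(I−A) = Cᵀ =
  [ 0.757500   0.277500   0.276375   0.460875]
  [ 0.278875   0.478000   0.270875   0.275500]
  [ 0.191000   0.168875   0.413875   0.191375]
  [ 0.396500   0.303500   0.215875   0.601250]
det(I−A) = Σ_j (I−A)_1j·C_1j = (0.70)(0.757500) + (-0.05)(0.278875) + (-0.20)(0.191000) + (-0.45)(0.396500) = 0.29968125
(I − A)⁻¹ = adj(I−A) / det(I−A) ≈
  [   2.5277     0.9260     0.9222     1.5379]
  [   0.9306     1.5950     0.9039     0.9193]
  [   0.6373     0.5635     1.3811     0.6386]
  [   1.3231     1.0127     0.7203     2.0063]
x = (I − A)⁻¹ d = adj(I−A)·d / det(I−A), with det(I−A) = 0.29968125:
  x_1 = (0.757500·210 + 0.277500·50 + 0.276375·190 + 0.460875·60) / 0.29968125 = 253.11375 / 0.29968125 ≈ 844.61
  x_2 = (0.278875·210 + 0.478000·50 + 0.270875·190 + 0.275500·60) / 0.29968125 = 150.46 / 0.29968125 ≈ 502.07
  x_3 = (0.191000·210 + 0.168875·50 + 0.413875·190 + 0.191375·60) / 0.29968125 = 138.6725 / 0.29968125 ≈ 462.73
  x_4 = (0.396500·210 + 0.303500·50 + 0.215875·190 + 0.601250·60) / 0.29968125 = 175.53125 / 0.29968125 ≈ 585.73

x_1 = 844.61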